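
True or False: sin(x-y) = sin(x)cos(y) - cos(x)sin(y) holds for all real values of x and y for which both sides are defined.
Claim: sin(x-y) = sin(x)cos(y) - cos(x)sin(y).
Reasoning: Replace y by -y in sin(x+y) = sin(x)cos(y) + cos(x)sin(y) and use cos(-y) = cos(y), sin(-y) = -sin(y): sin(x-y) = sin(x)cos(y) - cos(x)sin(y).
So the two sides agree for all real values of x and y for which both sides are defined.

Conclusion: True.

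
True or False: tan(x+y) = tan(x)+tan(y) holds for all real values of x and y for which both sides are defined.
False.

Claim: tan(x+y) = tan(x)+tan(y).
Test a specific point where both sides are defined: x = 3π/4, y = -π/3.
LHS = tan(x+y) ≈ 3.7321
RHS = tan(x)+tan(y) ≈ -2.7321
Since 3.7321 ≠ -2.7321, the equation fails at this point, so it cannot hold for all real values of x and y for which both sides are defined.
The correct formula is tan(x+y) = (tan(x) + tan(y))/(1 - tan(x)tan(y)).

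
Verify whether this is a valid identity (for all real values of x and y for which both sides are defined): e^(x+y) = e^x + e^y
No, this is NOT an identity.

Claim: e^(x+y) = e^x + e^y.
Test a specific point where both sides are defined: x = 4, y = 2.
LHS = e^(x+y) ≈ 403.4288
RHS = e^x + e^y ≈ 61.9872
Since 403.4288 ≠ 61.9872, the equation fails at this point, so it cannot hold for all real values of x and y for which both sides are defined.
The correct rule is e^(x+y) = e^x · e^y (a product, not a sum).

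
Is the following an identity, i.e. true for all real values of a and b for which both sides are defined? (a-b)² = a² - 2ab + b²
Claim: (a-b)² = a² - 2ab + b².
Reasoning: Expand: (a-b)² = (a-b)(a-b) = a·a - a·b - b·a + b·b = a² - 2ab + b².
So the two sides agree for all real values of a and b for which both sides are defined.

Conclusion: Yes, this is an identity.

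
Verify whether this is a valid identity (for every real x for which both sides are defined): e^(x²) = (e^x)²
No, this is NOT an identity.

Claim: e^(x²) = (e^x)².
Test a specific point where both sides are defined: x = 1.
LHS = e^(x²) ≈ 2.7183
RHS = (e^x)² ≈ 7.3891
Since 2.7183 ≠ 7.3891, the equation fails at this point, so it cannot hold for every real x for which both sides are defined.
(e^x)² = e^(2x), and 2x ≠ x² in general.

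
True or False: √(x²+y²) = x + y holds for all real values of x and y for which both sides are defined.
False.

Claim: √(x²+y²) = x + y.
Test a specific point where both sides are defined: x = 1, y = 1.
LHS = √(x²+y²) ≈ 1.4142
RHS = x + y ≈ 2.0000
Since 1.4142 ≠ 2.0000, the equation fails at this point, so it cannot hold for all real values of x and y for which both sides are defined.
(x+y)² = x² + 2xy + y², not x² + y², so the square root does not split this way.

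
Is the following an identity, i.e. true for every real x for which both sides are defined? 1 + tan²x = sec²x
Yes, this is an identity.

Claim: 1 + tan²x = sec²x.
Reasoning: Start from sin²x + cos²x = 1 and divide every term by cos²x (allowed wherever tan x and sec x are defined): tan²x + 1 = 1/cos²x = sec²x.
So the two sides agree for every real x for which both sides are defined.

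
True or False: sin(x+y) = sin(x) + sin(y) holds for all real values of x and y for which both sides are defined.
False.

Claim: sin(x+y) = sin(x) + sin(y).
Test a specific point where both sides are defined: x = π/3, y = 3π/4.
LHS = sin(x+y) ≈ -0.2588
RHS = sin(x) + sin(y) ≈ 1.5731
Since -0.2588 ≠ 1.5731, the equation fails at this point, so it cannot hold for all real values of x and y for which both sides are defined.
The correct expansion is sin(x+y) = sin(x)cos(y) + cos(x)sin(y); sine is not additive.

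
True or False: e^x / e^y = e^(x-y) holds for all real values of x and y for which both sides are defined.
Claim: e^x / e^y = e^(x-y).
Reasoning: 1/e^y = e^(-y), so e^x / e^y = e^x · e^(-y) = e^(x + (-y)) = e^(x-y) by the product rule for exponents.
So the two sides agree for all real values of x and y for which both sides are defined.

Conclusion: True.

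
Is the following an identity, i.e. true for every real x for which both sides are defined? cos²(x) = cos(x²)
No, this is NOT an identity.

Claim: cos²(x) = cos(x²).
Test a specific point where both sides are defined: x = 3π/4.
LHS = cos²(x) ≈ 0.5000
RHS = cos(x²) ≈ 0.7442
Since 0.5000 ≠ 0.7442, the equation fails at this point, so it cannot hold for every real x for which both sides are defined.
cos²(x) means (cos x)², squaring the output; cos(x²) squares the input. These are different functions.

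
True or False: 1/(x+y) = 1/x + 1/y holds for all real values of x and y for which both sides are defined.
Claim: 1/(x+y) = 1/x + 1/y.
Test a specific point where both sides are defined: x = 1/2, y = -1.
LHS = 1/(x+y) ≈ -2.0000
RHS = 1/x + 1/y ≈ 1.0000
Since -2.0000 ≠ 1.0000, the equation fails at this point, so it cannot hold for all real values of x and y for which both sides are defined.
1/x + 1/y = (x+y)/(xy), which is not 1/(x+y).

Conclusion: False.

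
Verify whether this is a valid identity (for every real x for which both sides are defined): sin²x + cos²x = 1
Yes, this is an identity.

Claim: sin²x + cos²x = 1.
Reasoning: The point (cos x, sin x) lies on the unit circle X² + Y² = 1, so cos²x + sin²x = 1 for every real x.
So the two sides agree for every real x for which both sides are defined.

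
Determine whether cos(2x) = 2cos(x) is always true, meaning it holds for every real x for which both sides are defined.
Claim: cos(2x) = 2cos(x).
Test a specific point where both sides are defined: x = -π/6.
LHS = cos(2x) ≈ 0.5000
RHS = 2cos(x) ≈ 1.7321
Since 0.5000 ≠ 1.7321, the equation fails at this point, so it cannot hold for every real x for which both sides are defined.
The correct double-angle formula is cos(2x) = cos²x - sin²x.

Conclusion: No, this is NOT an identity.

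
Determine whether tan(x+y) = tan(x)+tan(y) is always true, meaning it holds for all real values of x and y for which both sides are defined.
No, this is NOT an identity.

Claim: tan(x+y) = tan(x)+tan(y).
Test a specific point where both sides are defined: x = π/4, y = 2π/3.
LHS = tan(x+y) ≈ -0.2679
RHS = tan(x)+tan(y) ≈ -0.7321
Since -0.2679 ≠ -0.7321, the equation fails at this point, so it cannot hold for all real values of x and y for which both sides are defined.
The correct formula is tan(x+y) = (tan(x) + tan(y))/(1 - tan(x)tan(y)).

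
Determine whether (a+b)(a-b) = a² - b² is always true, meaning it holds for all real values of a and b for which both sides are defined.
Claim: (a+b)(a-b) = a² - b².
Reasoning: Expand: (a+b)(a-b) = a² - ab + ba - b² = a² - b² (the cross terms cancel).
So the two sides agree for all real values of a and b for which both sides are defined.

Conclusion: Yes, this is an identity.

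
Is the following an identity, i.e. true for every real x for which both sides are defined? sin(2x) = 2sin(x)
No, this is NOT an identity.

Claim: sin(2x) = 2sin(x).
Test a specific point where both sides are defined: x = 2π/3.
LHS = sin(2x) ≈ -0.8660
RHS = 2sin(x) ≈ 1.7321
Since -0.8660 ≠ 1.7321, the equation fails at this point, so it cannot hold for every real x for which both sides are defined.
The correct double-angle formula is sin(2x) = 2sin(x)cos(x).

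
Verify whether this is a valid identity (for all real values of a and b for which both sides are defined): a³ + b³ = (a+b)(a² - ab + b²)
Claim: a³ + b³ = (a+b)(a² - ab + b²).
Reasoning: Expand the right side: (a+b)(a² - ab + b²) = a³ - a²b + ab² + a²b - ab² + b³ = a³ + b³ (the middle terms cancel in pairs).
So the two sides agree for all real values of a and b for which both sides are defined.

Conclusion: Yes, this is an identity.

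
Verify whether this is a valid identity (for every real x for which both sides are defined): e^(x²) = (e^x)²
Claim: e^(x²) = (e^x)².
Test a specific point where both sides are defined: x = -1.
LHS = e^(x²) ≈ 2.7183
RHS = (e^x)² ≈ 0.1353
Since 2.7183 ≠ 0.1353, the equation fails at this point, so it cannot hold for every real x for which both sides are defined.
(e^x)² = e^(2x), and 2x ≠ x² in general.

Conclusion: No, this is NOT an identity.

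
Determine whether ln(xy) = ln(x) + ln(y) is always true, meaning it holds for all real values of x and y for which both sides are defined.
Yes, this is an identity.

Claim: ln(xy) = ln(x) + ln(y).
Reasoning: Both sides are simultaneously defined only when x, y > 0. Write x = e^p, y = e^q (p = ln x, q = ln y). Then xy = e^p · e^q = e^(p+q), so ln(xy) = p + q = ln(x) + ln(y).
So the two sides agree for all real values of x and y for which both sides are defined.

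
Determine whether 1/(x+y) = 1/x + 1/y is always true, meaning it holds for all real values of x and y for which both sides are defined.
No, this is NOT an identity.

Claim: 1/(x+y) = 1/x + 1/y.
Test a specific point where both sides are defined: x = 1/2, y = 1.
LHS = 1/(x+y) ≈ 0.6667
RHS = 1/x + 1/y ≈ 3.0000
Since 0.6667 ≠ 3.0000, the equation fails at this point, so it cannot hold for all real values of x and y for which both sides are defined.
1/x + 1/y = (x+y)/(xy), which is not 1/(x+y).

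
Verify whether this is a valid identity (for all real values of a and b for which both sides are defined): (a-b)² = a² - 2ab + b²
Yes, this is an identity.

Claim: (a-b)² = a² - 2ab + b².
Reasoning: Expand: (a-b)² = (a-b)(a-b) = a·a - a·b - b·a + b·b = a² - 2ab + b².
So the two sides agree for all real values of a and b for which both sides are defined.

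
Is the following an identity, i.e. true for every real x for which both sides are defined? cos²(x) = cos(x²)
Claim: cos²(x) = cos(x²).
Test a specific point where both sides are defined: x = 3π/4.
LHS = cos²(x) ≈ 0.5000
RHS = cos(x²) ≈ 0.7442
Since 0.5000 ≠ 0.7442, the equation fails at this point, so it cannot hold for every real x for which both sides are defined.
cos²(x) means (cos x)², squaring the output; cos(x²) squares the input. These are different functions.

Conclusion: No, this is NOT an identity.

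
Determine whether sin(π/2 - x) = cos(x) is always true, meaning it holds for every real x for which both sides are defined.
Claim: sin(π/2 - x) = cos(x).
Reasoning: Use sin(u - v) = sin(u)cos(v) - cos(u)sin(v) with u = π/2, v = x: sin(π/2)cos(x) - cos(π/2)sin(x) = 1·cos(x) - 0·sin(x) = cos(x).
So the two sides agree for every real x for which both sides are defined.

Conclusion: Yes, this is an identity.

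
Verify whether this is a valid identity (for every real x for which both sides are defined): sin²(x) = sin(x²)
Claim: sin²(x) = sin(x²).
Test a specific point where both sides are defined: x = -π/2.
LHS = sin²(x) ≈ 1.0000
RHS = sin(x²) ≈ 0.6243
Since 1.0000 ≠ 0.6243, the equation fails at this point, so it cannot hold for every real x for which both sides are defined.
sin²(x) means (sin x)², squaring the output; sin(x²) squares the input. These are different functions.

Conclusion: No, this is NOT an identity.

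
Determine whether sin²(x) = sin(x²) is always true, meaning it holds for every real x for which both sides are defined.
Claim: sin²(x) = sin(x²).
Test a specific point where both sides are defined: x = -π/2.
LHS = sin²(x) ≈ 1.0000
RHS = sin(x²) ≈ 0.6243
Since 1.0000 ≠ 0.6243, the equation fails at this point, so it cannot hold for every real x for which both sides are defined.
sin²(x) means (sin x)², squaring the output; sin(x²) squares the input. These are different functions.

Conclusion: No, this is NOT an identity.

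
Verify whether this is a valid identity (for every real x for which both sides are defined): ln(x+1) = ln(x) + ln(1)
Claim: ln(x+1) = ln(x) + ln(1).
Test a specific point where both sides are defined: x = 4.
LHS = ln(x+1) ≈ 1.6094
RHS = ln(x) + ln(1) ≈ 1.3863
Since 1.6094 ≠ 1.3863, the equation fails at this point, so it cannot hold for every real x for which both sides are defined.
ln(1) = 0, so the right side is just ln(x), which differs from ln(x+1).

Conclusion: No, this is NOT an identity.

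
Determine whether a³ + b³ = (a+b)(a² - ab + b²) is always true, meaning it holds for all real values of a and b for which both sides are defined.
Claim: a³ + b³ = (a+b)(a² - ab + b²).
Reasoning: Expand the right side: (a+b)(a² - ab + b²) = a³ - a²b + ab² + a²b - ab² + b³ = a³ + b³ (the middle terms cancel in pairs).
So the two sides agree for all real values of a and b for which both sides are defined.

Conclusion: Yes, this is an identity.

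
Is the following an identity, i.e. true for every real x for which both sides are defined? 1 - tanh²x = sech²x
Yes, this is an identity.

Claim: 1 - tanh²x = sech²x.
Reasoning: Divide cosh²x - sinh²x = 1 through by cosh²x (never zero): 1 - tanh²x = 1/cosh²x = sech²x.
So the two sides agree for every real x for which both sides are defined.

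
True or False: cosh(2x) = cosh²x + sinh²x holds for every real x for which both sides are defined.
Claim: cosh(2x) = cosh²x + sinh²x.
Reasoning: cosh²x = (e^(2x) + 2 + e^(-2x))/4 and sinh²x = (e^(2x) - 2 + e^(-2x))/4. Adding gives (2e^(2x) + 2e^(-2x))/4 = (e^(2x) + e^(-2x))/2 = cosh(2x).
So the two sides agree for every real x for which both sides are defined.

Conclusion: True.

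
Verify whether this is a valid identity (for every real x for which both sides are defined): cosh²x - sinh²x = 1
Claim: cosh²x - sinh²x = 1.
Reasoning: With cosh(x) = (e^x + e^-x)/2 and sinh(x) = (e^x - e^-x)/2: cosh²x = (e^(2x) + 2 + e^(-2x))/4 and sinh²x = (e^(2x) - 2 + e^(-2x))/4. Subtracting leaves 4/4 = 1.
So the two sides agree for every real x for which both sides are defined.

Conclusion: Yes, this is an identity.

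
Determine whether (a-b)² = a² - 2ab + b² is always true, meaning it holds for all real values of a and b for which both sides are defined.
Claim: (a-b)² = a² - 2ab + b².
Reasoning: Expand: (a-b)² = (a-b)(a-b) = a·a - a·b - b·a + b·b = a² - 2ab + b².
So the two sides agree for all real values of a and b for which both sides are defined.

Conclusion: Yes, this is an identity.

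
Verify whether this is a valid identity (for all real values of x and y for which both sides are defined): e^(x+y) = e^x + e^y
Claim: e^(x+y) = e^x + e^y.
Test a specific point where both sides are defined: x = 3, y = 2.
LHS = e^(x+y) ≈ 148.4132
RHS = e^x + e^y ≈ 27.4746
Since 148.4132 ≠ 27.4746, the equation fails at this point, so it cannot hold for all real values of x and y for which both sides are defined.
The correct rule is e^(x+y) = e^x · e^y (a product, not a sum).

Conclusion: No, this is NOT an identity.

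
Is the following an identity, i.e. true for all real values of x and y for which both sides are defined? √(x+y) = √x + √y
Claim: √(x+y) = √x + √y.
Test a specific point where both sides are defined: x = 1/2, y = 3.
LHS = √(x+y) ≈ 1.8708
RHS = √x + √y ≈ 2.4392
Since 1.8708 ≠ 2.4392, the equation fails at this point, so it cannot hold for all real values of x and y for which both sides are defined.
Squaring the right side gives x + 2√(xy) + y, not x + y.

Conclusion: No, this is NOT an identity.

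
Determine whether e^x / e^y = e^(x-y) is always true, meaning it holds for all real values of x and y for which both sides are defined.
Yes, this is an identity.

Claim: e^x / e^y = e^(x-y).
Reasoning: 1/e^y = e^(-y), so e^x / e^y = e^x · e^(-y) = e^(x + (-y)) = e^(x-y) by the product rule for exponents.
So the two sides agree for all real values of x and y for which both sides are defined.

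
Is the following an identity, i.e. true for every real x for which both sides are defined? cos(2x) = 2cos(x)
Claim: cos(2x) = 2cos(x).
Test a specific point where both sides are defined: x = -π/2.
LHS = cos(2x) ≈ -1.0000
RHS = 2cos(x) ≈ 0.0000
Since -1.0000 ≠ 0.0000, the equation fails at this point, so it cannot hold for every real x for which both sides are defined.
The correct double-angle formula is cos(2x) = cos²x - sin²x.

Conclusion: No, this is NOT an identity.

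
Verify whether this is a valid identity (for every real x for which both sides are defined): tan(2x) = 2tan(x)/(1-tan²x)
Yes, this is an identity.

Claim: tan(2x) = 2tan(x)/(1-tan²x).
Reasoning: tan(2x) = sin(2x)/cos(2x) = 2sin(x)cos(x) / (cos²x - sin²x). Divide numerator and denominator by cos²x: 2tan(x) / (1 - tan²x).
So the two sides agree for every real x for which both sides are defined.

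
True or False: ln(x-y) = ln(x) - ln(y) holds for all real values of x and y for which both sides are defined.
False.

Claim: ln(x-y) = ln(x) - ln(y).
Test a specific point where both sides are defined: x = 3, y = 1/2.
LHS = ln(x-y) ≈ 0.9163
RHS = ln(x) - ln(y) ≈ 1.7918
Since 0.9163 ≠ 1.7918, the equation fails at this point, so it cannot hold for all real values of x and y for which both sides are defined.
ln(x) - ln(y) = ln(x/y), not ln(x-y).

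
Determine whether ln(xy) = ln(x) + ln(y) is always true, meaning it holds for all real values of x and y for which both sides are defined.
Claim: ln(xy) = ln(x) + ln(y).
Reasoning: Both sides are simultaneously defined only when x, y > 0. Write x = e^p, y = e^q (p = ln x, q = ln y). Then xy = e^p · e^q = e^(p+q), so ln(xy) = p + q = ln(x) + ln(y).
So the two sides agree for all real values of x and y for which both sides are defined.

Conclusion: Yes, this is an identity.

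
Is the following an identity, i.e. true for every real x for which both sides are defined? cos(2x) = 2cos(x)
No, this is NOT an identity.

Claim: cos(2x) = 2cos(x).
Test a specific point where both sides are defined: x = π/2.
LHS = cos(2x) ≈ -1.0000
RHS = 2cos(x) ≈ 0.0000
Since -1.0000 ≠ 0.0000, the equation fails at this point, so it cannot hold for every real x for which both sides are defined.
The correct double-angle formula is cos(2x) = cos²x - sin²x.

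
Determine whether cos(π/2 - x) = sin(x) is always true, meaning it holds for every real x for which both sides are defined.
Claim: cos(π/2 - x) = sin(x).
Reasoning: Use cos(u - v) = cos(u)cos(v) + sin(u)sin(v) with u = π/2, v = x: cos(π/2)cos(x) + sin(π/2)sin(x) = 0·cos(x) + 1·sin(x) = sin(x).
So the two sides agree for every real x for which both sides are defined.

Conclusion: Yes, this is an identity.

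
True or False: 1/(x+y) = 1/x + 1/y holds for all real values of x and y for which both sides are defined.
Claim: 1/(x+y) = 1/x + 1/y.
Test a specific point where both sides are defined: x = 3/2, y = 1/2.
LHS = 1/(x+y) ≈ 0.5000
RHS = 1/x + 1/y ≈ 2.6667
Since 0.5000 ≠ 2.6667, the equation fails at this point, so it cannot hold for all real values of x and y for which both sides are defined.
1/x + 1/y = (x+y)/(xy), which is not 1/(x+y).

Conclusion: False.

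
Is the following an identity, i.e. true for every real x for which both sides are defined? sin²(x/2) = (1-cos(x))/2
Claim: sin²(x/2) = (1-cos(x))/2.
Reasoning: Use cos(2θ) = 1 - 2sin²θ with θ = x/2: cos(x) = 1 - 2sin²(x/2). Solving for sin²(x/2) gives (1 - cos(x))/2.
So the two sides agree for every real x for which both sides are defined.

Conclusion: Yes, this is an identity.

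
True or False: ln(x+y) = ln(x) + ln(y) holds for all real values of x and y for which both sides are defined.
Claim: ln(x+y) = ln(x) + ln(y).
Test a specific point where both sides are defined: x = 1/2, y = 2.
LHS = ln(x+y) ≈ 0.9163
RHS = ln(x) + ln(y) ≈ 0.0000
Since 0.9163 ≠ 0.0000, the equation fails at this point, so it cannot hold for all real values of x and y for which both sides are defined.
ln(x) + ln(y) = ln(xy), not ln(x+y).

Conclusion: False.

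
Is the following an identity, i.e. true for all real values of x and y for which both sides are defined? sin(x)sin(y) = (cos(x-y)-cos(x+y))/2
Yes, this is an identity.

Claim: sin(x)sin(y) = (cos(x-y)-cos(x+y))/2.
Reasoning: cos(x-y) = cos(x)cos(y) + sin(x)sin(y) and cos(x+y) = cos(x)cos(y) - sin(x)sin(y). Subtracting, cos(x-y) - cos(x+y) = 2sin(x)sin(y); divide by 2.
So the two sides agree for all real values of x and y for which both sides are defined.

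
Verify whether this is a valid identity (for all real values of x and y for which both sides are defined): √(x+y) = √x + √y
Claim: √(x+y) = √x + √y.
Test a specific point where both sides are defined: x = 5, y = 5.
LHS = √(x+y) ≈ 3.1623
RHS = √x + √y ≈ 4.4721
Since 3.1623 ≠ 4.4721, the equation fails at this point, so it cannot hold for all real values of x and y for which both sides are defined.
Squaring the right side gives x + 2√(xy) + y, not x + y.

Conclusion: No, this is NOT an identity.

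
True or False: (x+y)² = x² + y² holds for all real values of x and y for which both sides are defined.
Claim: (x+y)² = x² + y².
Test a specific point where both sides are defined: x = -3, y = 3.
LHS = (x+y)² ≈ 0.0000
RHS = x² + y² ≈ 18.0000
Since 0.0000 ≠ 18.0000, the equation fails at this point, so it cannot hold for all real values of x and y for which both sides are defined.
The correct expansion is (x+y)² = x² + 2xy + y²; the cross term 2xy is missing.

Conclusion: False.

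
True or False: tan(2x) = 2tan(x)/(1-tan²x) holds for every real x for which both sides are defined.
True.

Claim: tan(2x) = 2tan(x)/(1-tan²x).
Reasoning: tan(2x) = sin(2x)/cos(2x) = 2sin(x)cos(x) / (cos²x - sin²x). Divide numerator and denominator by cos²x: 2tan(x) / (1 - tan²x).
So the two sides agree for every real x for which both sides are defined.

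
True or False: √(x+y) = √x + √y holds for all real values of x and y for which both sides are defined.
Claim: √(x+y) = √x + √y.
Test a specific point where both sides are defined: x = 5, y = 3/2.
LHS = √(x+y) ≈ 2.5495
RHS = √x + √y ≈ 3.4608
Since 2.5495 ≠ 3.4608, the equation fails at this point, so it cannot hold for all real values of x and y for which both sides are defined.
Squaring the right side gives x + 2√(xy) + y, not x + y.

Conclusion: False.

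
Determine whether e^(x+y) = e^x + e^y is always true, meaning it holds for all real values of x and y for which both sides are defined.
No, this is NOT an identity.

Claim: e^(x+y) = e^x + e^y.
Test a specific point where both sides are defined: x = 3, y = -1.
LHS = e^(x+y) ≈ 7.3891
RHS = e^x + e^y ≈ 20.4534
Since 7.3891 ≠ 20.4534, the equation fails at this point, so it cannot hold for all real values of x and y for which both sides are defined.
The correct rule is e^(x+y) = e^x · e^y (a product, not a sum).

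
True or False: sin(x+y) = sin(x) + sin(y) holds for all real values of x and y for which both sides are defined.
Claim: sin(x+y) = sin(x) + sin(y).
Test a specific point where both sides are defined: x = -π/6, y = π.
LHS = sin(x+y) ≈ 0.5000
RHS = sin(x) + sin(y) ≈ -0.5000
Since 0.5000 ≠ -0.5000, the equation fails at this point, so it cannot hold for all real values of x and y for which both sides are defined.
The correct expansion is sin(x+y) = sin(x)cos(y) + cos(x)sin(y); sine is not additive.

Conclusion: False.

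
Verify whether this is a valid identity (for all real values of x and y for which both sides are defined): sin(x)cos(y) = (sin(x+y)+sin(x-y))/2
Yes, this is an identity.

Claim: sin(x)cos(y) = (sin(x+y)+sin(x-y))/2.
Reasoning: sin(x+y) = sin(x)cos(y) + cos(x)sin(y) and sin(x-y) = sin(x)cos(y) - cos(x)sin(y). Adding, sin(x+y) + sin(x-y) = 2sin(x)cos(y); divide by 2.
So the two sides agree for all real values of x and y for which both sides are defined.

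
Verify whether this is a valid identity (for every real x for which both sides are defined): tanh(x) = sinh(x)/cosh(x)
Claim: tanh(x) = sinh(x)/cosh(x).
Reasoning: tanh(x) is defined as sinh(x)/cosh(x) = (e^x - e^-x)/(e^x + e^-x); cosh(x) ≥ 1 is never zero, so this holds for every real x.
So the two sides agree for every real x for which both sides are defined.

Conclusion: Yes, this is an identity.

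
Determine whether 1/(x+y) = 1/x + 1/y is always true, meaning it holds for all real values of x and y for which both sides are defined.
Claim: 1/(x+y) = 1/x + 1/y.
Test a specific point where both sides are defined: x = -1, y = 1/2.
LHS = 1/(x+y) ≈ -2.0000
RHS = 1/x + 1/y ≈ 1.0000
Since -2.0000 ≠ 1.0000, the equation fails at this point, so it cannot hold for all real values of x and y for which both sides are defined.
1/x + 1/y = (x+y)/(xy), which is not 1/(x+y).

Conclusion: No, this is NOT an identity.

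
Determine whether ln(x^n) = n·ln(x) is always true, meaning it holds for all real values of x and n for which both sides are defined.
Claim: ln(x^n) = n·ln(x).
Reasoning: The right side requires x > 0. For x > 0, x^n = (e^(ln x))^n = e^(n·ln x), so taking ln of both sides gives ln(x^n) = n·ln(x).
So the two sides agree for all real values of x and n for which both sides are defined.

Conclusion: Yes, this is an identity.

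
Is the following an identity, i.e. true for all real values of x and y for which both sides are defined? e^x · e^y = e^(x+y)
Claim: e^x · e^y = e^(x+y).
Reasoning: This is the law of exponents for a common base: multiplying powers adds exponents. E.g. from the series, (Σ x^j/j!)(Σ y^k/k!) = Σ_m (Σ_{j+k=m} x^j y^k/(j!k!)) = Σ_m (x+y)^m/m! by the binomial theorem.
So the two sides agree for all real values of x and y for which both sides are defined.

Conclusion: Yes, this is an identity.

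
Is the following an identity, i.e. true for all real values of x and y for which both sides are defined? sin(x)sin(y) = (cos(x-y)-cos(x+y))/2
Yes, this is an identity.

Claim: sin(x)sin(y) = (cos(x-y)-cos(x+y))/2.
Reasoning: cos(x-y) = cos(x)cos(y) + sin(x)sin(y) and cos(x+y) = cos(x)cos(y) - sin(x)sin(y). Subtracting, cos(x-y) - cos(x+y) = 2sin(x)sin(y); divide by 2.
So the two sides agree for all real values of x and y for which both sides are defined.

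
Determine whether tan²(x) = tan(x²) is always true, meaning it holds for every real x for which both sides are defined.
No, this is NOT an identity.

Claim: tan²(x) = tan(x²).
Test a specific point where both sides are defined: x = π/3.
LHS = tan²(x) ≈ 3.0000
RHS = tan(x²) ≈ 1.9485
Since 3.0000 ≠ 1.9485, the equation fails at this point, so it cannot hold for every real x for which both sides are defined.
tan²(x) means (tan x)², squaring the output; tan(x²) squares the input. These are different functions.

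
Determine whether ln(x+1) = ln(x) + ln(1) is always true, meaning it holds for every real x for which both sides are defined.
No, this is NOT an identity.

Claim: ln(x+1) = ln(x) + ln(1).
Test a specific point where both sides are defined: x = 3/2.
LHS = ln(x+1) ≈ 0.9163
RHS = ln(x) + ln(1) ≈ 0.4055
Since 0.9163 ≠ 0.4055, the equation fails at this point, so it cannot hold for every real x for which both sides are defined.
ln(1) = 0, so the right side is just ln(x), which differs from ln(x+1).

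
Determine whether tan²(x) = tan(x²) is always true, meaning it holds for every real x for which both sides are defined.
Claim: tan²(x) = tan(x²).
Test a specific point where both sides are defined: x = π.
LHS = tan²(x) ≈ 0.0000
RHS = tan(x²) ≈ 0.4767
Since 0.0000 ≠ 0.4767, the equation fails at this point, so it cannot hold for every real x for which both sides are defined.
tan²(x) means (tan x)², squaring the output; tan(x²) squares the input. These are different functions.

Conclusion: No, this is NOT an identity.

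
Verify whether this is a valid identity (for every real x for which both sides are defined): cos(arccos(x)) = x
Yes, this is an identity.

Claim: cos(arccos(x)) = x.
Reasoning: For -1 ≤ x ≤ 1 (where arccos is defined), arccos(x) is by definition an angle whose cosine equals x. Taking the cosine of that angle returns x. (Note the other order, arccos(cos x) = x, is NOT an identity.)
So the two sides agree for every real x for which both sides are defined.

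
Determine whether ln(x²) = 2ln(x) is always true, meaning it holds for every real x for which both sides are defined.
Yes, this is an identity.

Claim: ln(x²) = 2ln(x).
Reasoning: The right side requires x > 0. For x > 0, x² = (e^(ln x))² = e^(2ln x), so ln(x²) = 2ln(x). (For x < 0 the right side is undefined, so those values are outside the claim.)
So the two sides agree for every real x for which both sides are defined.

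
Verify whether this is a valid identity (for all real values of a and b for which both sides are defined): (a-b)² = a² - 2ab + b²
Yes, this is an identity.

Claim: (a-b)² = a² - 2ab + b².
Reasoning: Expand: (a-b)² = (a-b)(a-b) = a·a - a·b - b·a + b·b = a² - 2ab + b².
So the two sides agree for all real values of a and b for which both sides are defined.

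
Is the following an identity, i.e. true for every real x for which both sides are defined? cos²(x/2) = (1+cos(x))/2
Claim: cos²(x/2) = (1+cos(x))/2.
Reasoning: Use cos(2θ) = 2cos²θ - 1 with θ = x/2: cos(x) = 2cos²(x/2) - 1. Solving for cos²(x/2) gives (1 + cos(x))/2.
So the two sides agree for every real x for which both sides are defined.

Conclusion: Yes, this is an identity.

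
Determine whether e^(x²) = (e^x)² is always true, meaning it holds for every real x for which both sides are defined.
No, this is NOT an identity.

Claim: e^(x²) = (e^x)².
Test a specific point where both sides are defined: x = -2.
LHS = e^(x²) ≈ 54.5982
RHS = (e^x)² ≈ 0.0183
Since 54.5982 ≠ 0.0183, the equation fails at this point, so it cannot hold for every real x for which both sides are defined.
(e^x)² = e^(2x), and 2x ≠ x² in general.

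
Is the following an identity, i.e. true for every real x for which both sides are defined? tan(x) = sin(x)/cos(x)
Yes, this is an identity.

Claim: tan(x) = sin(x)/cos(x).
Reasoning: For an angle x whose terminal point on the unit circle is (cos x, sin x), tan(x) is defined as the ratio (second coordinate)/(first coordinate) = sin(x)/cos(x), wherever cos(x) ≠ 0.
So the two sides agree for every real x for which both sides are defined.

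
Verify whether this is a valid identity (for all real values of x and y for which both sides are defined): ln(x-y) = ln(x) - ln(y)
No, this is NOT an identity.

Claim: ln(x-y) = ln(x) - ln(y).
Test a specific point where both sides are defined: x = 3/2, y = 1/2.
LHS = ln(x-y) ≈ 0.0000
RHS = ln(x) - ln(y) ≈ 1.0986
Since 0.0000 ≠ 1.0986, the equation fails at this point, so it cannot hold for all real values of x and y for which both sides are defined.
ln(x) - ln(y) = ln(x/y), not ln(x-y).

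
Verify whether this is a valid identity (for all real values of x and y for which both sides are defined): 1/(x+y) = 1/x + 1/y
Claim: 1/(x+y) = 1/x + 1/y.
Test a specific point where both sides are defined: x = -2, y = 3.
LHS = 1/(x+y) ≈ 1.0000
RHS = 1/x + 1/y ≈ -0.1667
Since 1.0000 ≠ -0.1667, the equation fails at this point, so it cannot hold for all real values of x and y for which both sides are defined.
1/x + 1/y = (x+y)/(xy), which is not 1/(x+y).

Conclusion: No, this is NOT an identity.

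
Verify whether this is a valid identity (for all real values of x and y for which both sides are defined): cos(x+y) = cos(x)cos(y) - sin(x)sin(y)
Yes, this is an identity.

Claim: cos(x+y) = cos(x)cos(y) - sin(x)sin(y).
Reasoning: By Euler's formula e^(i(x+y)) = e^(ix)·e^(iy) = (cos x + i·sin x)(cos y + i·sin y). The real part of the left side is cos(x+y); the real part of the product is cos(x)cos(y) - sin(x)sin(y) (since i·i = -1).
So the two sides agree for all real values of x and y for which both sides are defined.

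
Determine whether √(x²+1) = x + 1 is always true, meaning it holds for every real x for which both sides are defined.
No, this is NOT an identity.

Claim: √(x²+1) = x + 1.
Test a specific point where both sides are defined: x = 3.
LHS = √(x²+1) ≈ 3.1623
RHS = x + 1 ≈ 4.0000
Since 3.1623 ≠ 4.0000, the equation fails at this point, so it cannot hold for every real x for which both sides are defined.
(x+1)² = x² + 2x + 1 ≠ x² + 1 unless x = 0.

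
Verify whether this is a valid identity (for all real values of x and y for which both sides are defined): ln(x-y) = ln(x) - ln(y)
No, this is NOT an identity.

Claim: ln(x-y) = ln(x) - ln(y).
Test a specific point where both sides are defined: x = 3, y = 1.
LHS = ln(x-y) ≈ 0.6931
RHS = ln(x) - ln(y) ≈ 1.0986
Since 0.6931 ≠ 1.0986, the equation fails at this point, so it cannot hold for all real values of x and y for which both sides are defined.
ln(x) - ln(y) = ln(x/y), not ln(x-y).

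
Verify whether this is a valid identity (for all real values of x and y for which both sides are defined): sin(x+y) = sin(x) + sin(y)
No, this is NOT an identity.

Claim: sin(x+y) = sin(x) + sin(y).
Test a specific point where both sides are defined: x = 3π/4, y = 3π/4.
LHS = sin(x+y) ≈ -1.0000
RHS = sin(x) + sin(y) ≈ 1.4142
Since -1.0000 ≠ 1.4142, the equation fails at this point, so it cannot hold for all real values of x and y for which both sides are defined.
The correct expansion is sin(x+y) = sin(x)cos(y) + cos(x)sin(y); sine is not additive.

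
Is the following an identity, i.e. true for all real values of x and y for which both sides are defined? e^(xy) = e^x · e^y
Claim: e^(xy) = e^x · e^y.
Test a specific point where both sides are defined: x = 1, y = 5.
LHS = e^(xy) ≈ 148.4132
RHS = e^x · e^y ≈ 403.4288
Since 148.4132 ≠ 403.4288, the equation fails at this point, so it cannot hold for all real values of x and y for which both sides are defined.
e^x · e^y = e^(x+y), not e^(xy).

Conclusion: No, this is NOT an identity.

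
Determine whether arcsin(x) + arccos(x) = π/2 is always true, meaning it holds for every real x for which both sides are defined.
Yes, this is an identity.

Claim: arcsin(x) + arccos(x) = π/2.
Reasoning: Both sides are defined for -1 ≤ x ≤ 1. Let θ = arcsin(x), so sin θ = x and θ ∈ [-π/2, π/2]. Then cos(π/2 - θ) = sin θ = x and π/2 - θ ∈ [0, π], which is exactly the range of arccos, so arccos(x) = π/2 - θ. Adding: arcsin(x) + arccos(x) = θ + (π/2 - θ) = π/2.
So the two sides agree for every real x for which both sides are defined.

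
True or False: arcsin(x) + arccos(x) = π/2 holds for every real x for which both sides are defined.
Claim: arcsin(x) + arccos(x) = π/2.
Reasoning: Both sides are defined for -1 ≤ x ≤ 1. Let θ = arcsin(x), so sin θ = x and θ ∈ [-π/2, π/2]. Then cos(π/2 - θ) = sin θ = x and π/2 - θ ∈ [0, π], which is exactly the range of arccos, so arccos(x) = π/2 - θ. Adding: arcsin(x) + arccos(x) = θ + (π/2 - θ) = π/2.
So the two sides agree for every real x for which both sides are defined.

Conclusion: True.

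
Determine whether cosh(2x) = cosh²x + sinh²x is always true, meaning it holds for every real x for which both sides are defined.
Claim: cosh(2x) = cosh²x + sinh²x.
Reasoning: cosh²x = (e^(2x) + 2 + e^(-2x))/4 and sinh²x = (e^(2x) - 2 + e^(-2x))/4. Adding gives (2e^(2x) + 2e^(-2x))/4 = (e^(2x) + e^(-2x))/2 = cosh(2x).
So the two sides agree for every real x for which both sides are defined.

Conclusion: Yes, this is an identity.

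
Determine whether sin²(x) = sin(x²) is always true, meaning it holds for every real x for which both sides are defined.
Claim: sin²(x) = sin(x²).
Test a specific point where both sides are defined: x = -π/6.
LHS = sin²(x) ≈ 0.2500
RHS = sin(x²) ≈ 0.2707
Since 0.2500 ≠ 0.2707, the equation fails at this point, so it cannot hold for every real x for which both sides are defined.
sin²(x) means (sin x)², squaring the output; sin(x²) squares the input. These are different functions.

Conclusion: No, this is NOT an identity.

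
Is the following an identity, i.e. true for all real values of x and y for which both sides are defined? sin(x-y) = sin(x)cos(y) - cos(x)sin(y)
Yes, this is an identity.

Claim: sin(x-y) = sin(x)cos(y) - cos(x)sin(y).
Reasoning: Replace y by -y in sin(x+y) = sin(x)cos(y) + cos(x)sin(y) and use cos(-y) = cos(y), sin(-y) = -sin(y): sin(x-y) = sin(x)cos(y) - cos(x)sin(y).
So the two sides agree for all real values of x and y for which both sides are defined.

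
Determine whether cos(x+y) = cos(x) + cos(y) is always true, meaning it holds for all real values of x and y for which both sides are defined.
Claim: cos(x+y) = cos(x) + cos(y).
Test a specific point where both sides are defined: x = -π/2, y = π/6.
LHS = cos(x+y) ≈ 0.5000
RHS = cos(x) + cos(y) ≈ 0.8660
Since 0.5000 ≠ 0.8660, the equation fails at this point, so it cannot hold for all real values of x and y for which both sides are defined.
The correct expansion is cos(x+y) = cos(x)cos(y) - sin(x)sin(y); cosine is not additive.

Conclusion: No, this is NOT an identity.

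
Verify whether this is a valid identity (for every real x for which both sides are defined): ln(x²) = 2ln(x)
Yes, this is an identity.

Claim: ln(x²) = 2ln(x).
Reasoning: The right side requires x > 0. For x > 0, x² = (e^(ln x))² = e^(2ln x), so ln(x²) = 2ln(x). (For x < 0 the right side is undefined, so those values are outside the claim.)
So the two sides agree for every real x for which both sides are defined.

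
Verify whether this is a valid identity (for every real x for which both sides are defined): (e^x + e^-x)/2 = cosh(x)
Claim: (e^x + e^-x)/2 = cosh(x).
Reasoning: This is exactly the definition of the hyperbolic cosine: cosh(x) := (e^x + e^-x)/2.
So the two sides agree for every real x for which both sides are defined.

Conclusion: Yes, this is an identity.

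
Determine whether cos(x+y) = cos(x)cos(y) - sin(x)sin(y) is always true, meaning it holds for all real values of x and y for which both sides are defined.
Claim: cos(x+y) = cos(x)cos(y) - sin(x)sin(y).
Reasoning: By Euler's formula e^(i(x+y)) = e^(ix)·e^(iy) = (cos x + i·sin x)(cos y + i·sin y). The real part of the left side is cos(x+y); the real part of the product is cos(x)cos(y) - sin(x)sin(y) (since i·i = -1).
So the two sides agree for all real values of x and y for which both sides are defined.

Conclusion: Yes, this is an identity.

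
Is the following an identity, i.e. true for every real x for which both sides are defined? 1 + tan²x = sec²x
Yes, this is an identity.

Claim: 1 + tan²x = sec²x.
Reasoning: Start from sin²x + cos²x = 1 and divide every term by cos²x (allowed wherever tan x and sec x are defined): tan²x + 1 = 1/cos²x = sec²x.
So the two sides agree for every real x for which both sides are defined.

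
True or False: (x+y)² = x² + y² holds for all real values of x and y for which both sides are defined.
False.

Claim: (x+y)² = x² + y².
Test a specific point where both sides are defined: x = -3, y = 3.
LHS = (x+y)² ≈ 0.0000
RHS = x² + y² ≈ 18.0000
Since 0.0000 ≠ 18.0000, the equation fails at this point, so it cannot hold for all real values of x and y for which both sides are defined.
The correct expansion is (x+y)² = x² + 2xy + y²; the cross term 2xy is missing.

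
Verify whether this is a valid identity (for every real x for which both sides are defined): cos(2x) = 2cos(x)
No, this is NOT an identity.

Claim: cos(2x) = 2cos(x).
Test a specific point where both sides are defined: x = 2π/3.
LHS = cos(2x) ≈ -0.5000
RHS = 2cos(x) ≈ -1.0000
Since -0.5000 ≠ -1.0000, the equation fails at this point, so it cannot hold for every real x for which both sides are defined.
The correct double-angle formula is cos(2x) = cos²x - sin²x.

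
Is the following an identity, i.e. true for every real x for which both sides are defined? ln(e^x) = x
Claim: ln(e^x) = x.
Reasoning: ln is the inverse of the exponential: ln(e^x) asks for the exponent p with e^p = e^x, and since e^p is one-to-one that exponent is p = x.
So the two sides agree for every real x for which both sides are defined.

Conclusion: Yes, this is an identity.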